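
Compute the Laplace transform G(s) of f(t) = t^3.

L{t^3} = 3!/s^4 = 6/s^4.

G(s) = 6/s^4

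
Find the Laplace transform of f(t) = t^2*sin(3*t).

18*(s^2 - 3)/(s^2 + 9)^3

L{sin(3t)} = 3/(s^2 + 9).
Then apply L{t^2·g(t)} = (-1)^2 d^2/ds^2[G(s)] with G(s) = 3/(s^2 + 9):
differentiating 2 times and applying the sign gives 18*(s^2 - 3)/(s^2 + 9)^3.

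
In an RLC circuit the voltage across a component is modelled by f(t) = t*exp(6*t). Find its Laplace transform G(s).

L{e^(6t)} = 1/(s - 6).
Then apply L{t·g(t)} = -d/ds[H(s)] with H(s) = 1/(s - 6):
differentiating 1 time and applying the sign gives (s - 6)^(-2).

G(s) = (s - 6)^(-2)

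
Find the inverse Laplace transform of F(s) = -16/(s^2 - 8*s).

-4*exp(4*t)*sinh(4*t)

Rewrite the denominator: s^2 - 8*s = (s - 4)^2 - 16.
The form in (s - 4) signals a first-shifting-theorem factor e^(4t).
Since L{sinh(4t)} = 4/(s^2 - 16), the inverse is e^(4*t)*sinh(4*t), scaled by -4.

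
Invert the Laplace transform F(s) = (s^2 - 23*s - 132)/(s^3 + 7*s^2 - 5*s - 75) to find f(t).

f(t) = -t*exp(-5*t) - 3*exp(3*t) + 4*exp(-5*t)

Factor the denominator: s^3 + 7*s^2 - 5*s - 75 = (s - 3)*(s + 5)^2.
Partial fraction decomposition gives [4/(s + 5)] + [-1/(s + 5)^2] + [-3/(s - 3)].
Invert each term: 4/(s + 5) ↔ 4e^(-5t); -1/(s + 5)^2 ↔ -t·e^(-5t); -3/(s - 3) ↔ -3e^(3t).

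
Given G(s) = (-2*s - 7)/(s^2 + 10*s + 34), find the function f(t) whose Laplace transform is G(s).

Complete the square in the denominator: s^2 + 10*s + 34 = (s + 5)^2 + 3^2.
Split the numerator to match: -2*s - 7 = -2·(s + 5) + 1·3.
Invert each term: -2·(s + 5)/((s + 5)^2 + 9) ↔ -2e^(-5t)cos(3t); 1·3/((s + 5)^2 + 9) ↔ e^(-5t)sin(3t).

f(t) = exp(-5*t)*sin(3*t) - 2*exp(-5*t)*cos(3*t)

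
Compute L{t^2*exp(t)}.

2/(s - 1)^3

L{e^(t)} = 1/(s - 1).
Then apply L{t^2·g(t)} = (-1)^2 d^2/ds^2[G(s)] with G(s) = 1/(s - 1):
differentiating 2 times and applying the sign gives 2/(s - 1)^3.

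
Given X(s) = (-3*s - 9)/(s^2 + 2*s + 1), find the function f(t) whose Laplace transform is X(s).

Factor the denominator: s^2 + 2*s + 1 = (s + 1)^2.
Partial fraction decomposition gives [-3/(s + 1)] + [-6/(s + 1)^2].
Invert each term: -3/(s + 1) ↔ -3e^(-t); -6/(s + 1)^2 ↔ -6t·e^(-t).

f(t) = -6*t*exp(-t) - 3*exp(-t)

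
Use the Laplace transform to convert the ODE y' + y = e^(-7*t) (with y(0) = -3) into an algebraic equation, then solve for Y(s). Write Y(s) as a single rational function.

Y(s) = (-3*s - 20)/(s^2 + 8*s + 7)

Laplace-transform each side.
The derivative rules (L{y'} = sY - y(0) = sY - (-3)) turn the left side into (s + 1)Y - (-3).
The right side is L{e^(-7*t)} = 1/(s + 7).
So (s + 1)Y = 1/(s + 7) + (-3).
Divide through and combine into a single rational function.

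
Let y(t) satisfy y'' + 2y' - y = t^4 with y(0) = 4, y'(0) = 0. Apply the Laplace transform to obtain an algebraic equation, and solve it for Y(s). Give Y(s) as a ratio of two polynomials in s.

Y(s) = (4*s^6 + 8*s^5 + 24)/(s^7 + 2*s^6 - s^5)

Transform both sides with L{·}.
The derivative rules (L{y''} = s^2 Y - s·y(0) - y'(0) and L{y'} = sY - y(0), with y(0) = 4, y'(0) = 0) turn the left side into (s^2 + 2*s - 1)Y - (4*s + 8).
The right side is L{t^4} = 24/s^5.
So (s^2 + 2*s - 1)Y = 24/s^5 + (4*s + 8).
Isolate Y and clear denominators.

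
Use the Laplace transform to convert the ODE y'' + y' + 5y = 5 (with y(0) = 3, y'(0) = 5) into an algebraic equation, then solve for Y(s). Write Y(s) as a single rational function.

Y(s) = (3*s^2 + 8*s + 5)/(s^3 + s^2 + 5*s)

Laplace-transform each side.
Using L{y''} = s^2 Y - s·y(0) - y'(0) and L{y'} = sY - y(0), with y(0) = 3, y'(0) = 5, the left side becomes (s^2 + s + 5)Y - (3*s + 8).
The right side is L{5} = 5/s.
So (s^2 + s + 5)Y = 5/s + (3*s + 8).
Divide through and combine into a single rational function.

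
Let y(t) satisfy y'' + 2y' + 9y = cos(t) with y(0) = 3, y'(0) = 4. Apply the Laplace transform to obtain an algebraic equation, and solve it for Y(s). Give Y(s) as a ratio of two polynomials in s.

Apply the Laplace transform to the equation.
With L{y''} = s^2 Y - s·y(0) - y'(0) and L{y'} = sY - y(0), with y(0) = 3, y'(0) = 4: the LHS transforms to (s^2 + 2*s + 9)Y - (3*s + 10).
The right side is L{cos(t)} = s/(s^2 + 1).
So (s^2 + 2*s + 9)Y = s/(s^2 + 1) + (3*s + 10).
Isolate Y and clear denominators.

Y(s) = (3*s^3 + 10*s^2 + 4*s + 10)/(s^4 + 2*s^3 + 10*s^2 + 2*s + 9)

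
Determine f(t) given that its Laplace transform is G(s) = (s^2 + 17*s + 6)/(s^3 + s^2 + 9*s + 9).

Factor the denominator: s^3 + s^2 + 9*s + 9 = (s + 1)*(s^2 + 9).
Partial fraction decomposition gives [-1/(s + 1)] + [2*s/(s^2 + 9)] + [15/(s^2 + 9)].
Invert each term: -1/(s + 1) ↔ -e^(-t); 2·s/(s^2 + 9) ↔ 2cos(3t); 5·3/(s^2 + 9) ↔ 5sin(3t).

f(t) = 5*sin(3*t) + 2*cos(3*t) - exp(-t)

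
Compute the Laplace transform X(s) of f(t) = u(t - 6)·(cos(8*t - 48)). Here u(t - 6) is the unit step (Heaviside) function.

X(s) = s*exp(-6*s)/(s^2 + 64)

By the second shifting theorem, L{u(t - c)·g(t - c)} = e^(-cs)·G(s) with c = 6 and G(s) = L{g(t)}.
L{cos(8t)} = s/(s^2 + 64).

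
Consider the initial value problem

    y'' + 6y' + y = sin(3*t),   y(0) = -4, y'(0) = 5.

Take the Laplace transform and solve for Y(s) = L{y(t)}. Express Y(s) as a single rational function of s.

Apply the Laplace transform to the equation.
With L{y''} = s^2 Y - s·y(0) - y'(0) and L{y'} = sY - y(0), with y(0) = -4, y'(0) = 5: the LHS transforms to (s^2 + 6*s + 1)Y - (-4*s - 19).
The right side is L{sin(3*t)} = 3/(s^2 + 9).
So (s^2 + 6*s + 1)Y = 3/(s^2 + 9) + (-4*s - 19).
Isolate Y and clear denominators.

Y(s) = (-4*s^3 - 19*s^2 - 36*s - 168)/(s^4 + 6*s^3 + 10*s^2 + 54*s + 9)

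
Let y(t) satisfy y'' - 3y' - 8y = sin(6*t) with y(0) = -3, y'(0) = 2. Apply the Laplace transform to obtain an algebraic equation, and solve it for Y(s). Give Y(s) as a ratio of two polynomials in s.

Apply the Laplace transform to the equation.
The derivative rules (L{y''} = s^2 Y - s·y(0) - y'(0) and L{y'} = sY - y(0), with y(0) = -3, y'(0) = 2) turn the left side into (s^2 - 3*s - 8)Y - (-3*s + 11).
The right side is L{sin(6*t)} = 6/(s^2 + 36).
So (s^2 - 3*s - 8)Y = 6/(s^2 + 36) + (-3*s + 11).
Divide through and combine into a single rational function.

Y(s) = (-3*s^3 + 11*s^2 - 108*s + 402)/(s^4 - 3*s^3 + 28*s^2 - 108*s - 288)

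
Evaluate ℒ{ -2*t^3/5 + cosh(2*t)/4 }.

Apply the Laplace transform termwise.
(-2/5)·[L{t^3} = 3!/s^4 = 6/s^4]; (1/4)·[L{cosh(2t)} = s/(s^2 - 4)].

s/(4*(s^2 - 4)) - 12/(5*s^4)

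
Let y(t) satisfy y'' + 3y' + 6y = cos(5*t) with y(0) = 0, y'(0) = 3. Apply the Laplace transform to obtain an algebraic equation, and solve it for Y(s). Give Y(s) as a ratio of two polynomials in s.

Y(s) = (3*s^2 + s + 75)/(s^4 + 3*s^3 + 31*s^2 + 75*s + 150)

Transform both sides with L{·}.
The derivative rules (L{y''} = s^2 Y - s·y(0) - y'(0) and L{y'} = sY - y(0), with y(0) = 0, y'(0) = 3) turn the left side into (s^2 + 3*s + 6)Y - (3).
The right side is L{cos(5*t)} = s/(s^2 + 25).
So (s^2 + 3*s + 6)Y = s/(s^2 + 25) + (3).
Solve for Y(s) and write it as one ratio of polynomials.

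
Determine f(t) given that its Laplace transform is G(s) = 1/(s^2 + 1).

Since L{sin(t)} = 1/(s^2 + 1), the inverse is sin(t).

f(t) = sin(t)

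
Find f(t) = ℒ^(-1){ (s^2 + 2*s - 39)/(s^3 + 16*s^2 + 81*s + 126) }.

Factor the denominator: s^3 + 16*s^2 + 81*s + 126 = (s + 3)*(s + 6)*(s + 7).
Partial fraction decomposition gives [5/(s + 6)] + [-1/(s + 7)] + [-3/(s + 3)].
Invert each term: 5/(s + 6) ↔ 5e^(-6t); -1/(s + 7) ↔ -e^(-7t); -3/(s + 3) ↔ -3e^(-3t).

f(t) = -3*exp(-3*t) + 5*exp(-6*t) - exp(-7*t)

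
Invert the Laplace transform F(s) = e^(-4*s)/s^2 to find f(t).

The factor e^(-4s) signals a time shift by c = 4 (second shifting theorem).
L{t} = 1!/s^2 = 1/s^2, so L^-1{s^(-2)} = t.
Hence the inverse is u(t - 4) times that function evaluated at t - 4.

f(t) = Heaviside(t - 4)*(t - 4)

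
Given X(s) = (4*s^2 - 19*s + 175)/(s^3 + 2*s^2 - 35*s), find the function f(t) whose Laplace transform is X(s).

Factor the denominator: s^3 + 2*s^2 - 35*s = s*(s - 5)*(s + 7).
Partial fraction decomposition gives [3/(s - 5)] + [-5/s] + [6/(s + 7)].
Invert each term: 3/(s - 5) ↔ 3e^(5t); -5/(s - 0) ↔ -5e^(0t); 6/(s + 7) ↔ 6e^(-7t).

f(t) = 3*exp(5*t) - 5 + 6*exp(-7*t)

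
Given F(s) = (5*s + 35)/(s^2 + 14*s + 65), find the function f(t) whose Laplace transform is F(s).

f(t) = 5*exp(-7*t)*cos(4*t)

Rewrite the denominator: s^2 + 14*s + 65 = (s + 7)^2 + 16.
The form in (s + 7) signals a first-shifting-theorem factor e^(-7t).
Since L{cos(4t)} = s/(s^2 + 16), the inverse is e^(-7*t)*cos(4*t), scaled by 5.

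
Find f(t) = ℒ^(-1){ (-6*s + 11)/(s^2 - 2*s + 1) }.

Factor the denominator: s^2 - 2*s + 1 = (s - 1)^2.
Partial fraction decomposition gives [-6/(s - 1)] + [5/(s - 1)^2].
Invert each term: -6/(s - 1) ↔ -6e^(t); 5/(s - 1)^2 ↔ 5t·e^(t).

f(t) = 5*t*exp(t) - 6*exp(t)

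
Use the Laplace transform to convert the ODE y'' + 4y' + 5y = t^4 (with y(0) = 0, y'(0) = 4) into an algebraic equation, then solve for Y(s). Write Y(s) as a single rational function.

Transform both sides with L{·}.
Using L{y''} = s^2 Y - s·y(0) - y'(0) and L{y'} = sY - y(0), with y(0) = 0, y'(0) = 4, the left side becomes (s^2 + 4*s + 5)Y - (4).
The right side is L{t^4} = 24/s^5.
So (s^2 + 4*s + 5)Y = 24/s^5 + (4).
Isolate Y and clear denominators.

Y(s) = (4*s^5 + 24)/(s^7 + 4*s^6 + 5*s^5)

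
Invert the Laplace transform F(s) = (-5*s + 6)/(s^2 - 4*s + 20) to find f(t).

Complete the square in the denominator: s^2 - 4*s + 20 = (s - 2)^2 + 4^2.
Split the numerator to match: -5*s + 6 = -5·(s - 2) - 1·4.
Invert each term: -5·(s - 2)/((s - 2)^2 + 16) ↔ -5e^(2t)cos(4t); -1·4/((s - 2)^2 + 16) ↔ -e^(2t)sin(4t).

f(t) = -exp(2*t)*sin(4*t) - 5*exp(2*t)*cos(4*t)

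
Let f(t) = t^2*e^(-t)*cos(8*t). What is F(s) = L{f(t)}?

F(s) = 2*(s + 1)*(s^2 + 2*s - 191)/(s^2 + 2*s + 65)^3

L{cos(8t)} = s/(s^2 + 64).
Multiplying by e^(-t) shifts s → s + 1, so L{e^(-t)*cos(8*t)} = (s + 1)/((s + 1)^2 + 64).
Then apply L{t^2·g(t)} = (-1)^2 d^2/ds^2[G(s)] with G(s) = (s + 1)/((s + 1)^2 + 64):
differentiating 2 times and applying the sign gives 2*(s + 1)*(s^2 + 2*s - 191)/(s^2 + 2*s + 65)^3.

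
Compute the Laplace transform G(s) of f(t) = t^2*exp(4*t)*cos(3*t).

L{cos(3t)} = s/(s^2 + 9).
Multiplying by e^(4t) shifts s → s - 4, so L{exp(4*t)*cos(3*t)} = (s - 4)/((s - 4)^2 + 9).
Then apply L{t^2·g(t)} = (-1)^2 d^2/ds^2[H(s)] with H(s) = (s - 4)/((s - 4)^2 + 9):
differentiating 2 times and applying the sign gives 2*(s - 4)*(s^2 - 8*s - 11)/(s^2 - 8*s + 25)^3.

G(s) = 2*(s - 4)*(s^2 - 8*s - 11)/(s^2 - 8*s + 25)^3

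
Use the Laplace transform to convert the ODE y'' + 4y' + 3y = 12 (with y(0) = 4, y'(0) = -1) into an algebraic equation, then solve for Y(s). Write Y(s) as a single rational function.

Y(s) = (4*s^2 + 15*s + 12)/(s^3 + 4*s^2 + 3*s)

Apply the Laplace transform to the equation.
The derivative rules (L{y''} = s^2 Y - s·y(0) - y'(0) and L{y'} = sY - y(0), with y(0) = 4, y'(0) = -1) turn the left side into (s^2 + 4*s + 3)Y - (4*s + 15).
The right side is L{12} = 12/s.
So (s^2 + 4*s + 3)Y = 12/s + (4*s + 15).
Divide through and combine into a single rational function.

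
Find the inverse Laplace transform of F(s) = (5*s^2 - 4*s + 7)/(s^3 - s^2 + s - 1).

Factor the denominator: s^3 - s^2 + s - 1 = (s - 1)*(s^2 + 1).
Partial fraction decomposition gives [4/(s - 1)] + [s/(s^2 + 1)] + [-3/(s^2 + 1)].
Invert each term: 4/(s - 1) ↔ 4e^(t); 1·s/(s^2 + 1) ↔ cos(t); -3·1/(s^2 + 1) ↔ -3sin(t).

4*exp(t) - 3*sin(t) + cos(t)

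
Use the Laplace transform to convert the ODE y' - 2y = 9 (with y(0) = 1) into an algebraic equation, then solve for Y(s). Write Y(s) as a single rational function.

Y(s) = (s + 9)/(s^2 - 2*s)

Transform both sides with L{·}.
Using L{y'} = sY - y(0) = sY - 1, the left side becomes (s - 2)Y - (1).
The right side is L{9} = 9/s.
So (s - 2)Y = 9/s + (1).
Solve for Y(s) and write it as one ratio of polynomials.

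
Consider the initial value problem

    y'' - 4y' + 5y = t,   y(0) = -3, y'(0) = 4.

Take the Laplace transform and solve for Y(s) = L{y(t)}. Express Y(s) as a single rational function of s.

Y(s) = (-3*s^3 + 16*s^2 + 1)/(s^4 - 4*s^3 + 5*s^2)

Apply the Laplace transform to the equation.
With L{y''} = s^2 Y - s·y(0) - y'(0) and L{y'} = sY - y(0), with y(0) = -3, y'(0) = 4: the LHS transforms to (s^2 - 4*s + 5)Y - (-3*s + 16).
The right side is L{t} = s^(-2).
So (s^2 - 4*s + 5)Y = s^(-2) + (-3*s + 16).
Isolate Y and clear denominators.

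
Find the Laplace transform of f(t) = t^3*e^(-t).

6/(s + 1)^4

L{t^3} = 3!/s^4 = 6/s^4.
By the first shifting theorem, multiplying by e^(-t) replaces s with s + 1.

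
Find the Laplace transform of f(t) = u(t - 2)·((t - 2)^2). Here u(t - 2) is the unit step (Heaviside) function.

2*exp(-2*s)/s^3

By the second shifting theorem, L{u(t - c)·g(t - c)} = e^(-cs)·G(s) with c = 2 and G(s) = L{g(t)}.
L{t^2} = 2!/s^3 = 2/s^3.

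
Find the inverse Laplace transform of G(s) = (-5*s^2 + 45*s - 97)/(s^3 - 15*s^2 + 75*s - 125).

3*t^2*exp(5*t)/2 - 5*t*exp(5*t) - 5*exp(5*t)

Factor the denominator: s^3 - 15*s^2 + 75*s - 125 = (s - 5)^3.
Partial fraction decomposition gives [-5/(s - 5)] + [-5/(s - 5)^2] + [3/(s - 5)^3].
Invert each term: -5/(s - 5) ↔ -5e^(5t); -5/(s - 5)^2 ↔ -5t·e^(5t); 3/(s - 5)^3 ↔ (3/2)t^2·e^(5t).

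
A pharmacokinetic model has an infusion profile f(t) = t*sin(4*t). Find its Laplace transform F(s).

F(s) = 8*s/(s^2 + 16)^2

L{sin(4t)} = 4/(s^2 + 16).
Then apply L{t·g(t)} = -d/ds[G(s)] with G(s) = 4/(s^2 + 16):
differentiating 1 time and applying the sign gives 8*s/(s^2 + 16)^2.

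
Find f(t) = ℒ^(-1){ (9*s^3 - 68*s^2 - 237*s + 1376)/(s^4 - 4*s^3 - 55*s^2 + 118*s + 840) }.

Factor the denominator: s^4 - 4*s^3 - 55*s^2 + 118*s + 840 = (s - 7)*(s - 6)*(s + 4)*(s + 5).
Partial fraction decomposition gives [6/(s + 4)] + [2/(s + 5)] + [-4/(s - 7)] + [5/(s - 6)].
Invert each term: 6/(s + 4) ↔ 6e^(-4t); 2/(s + 5) ↔ 2e^(-5t); -4/(s - 7) ↔ -4e^(7t); 5/(s - 6) ↔ 5e^(6t).

f(t) = -4*exp(7*t) + 5*exp(6*t) + 6*exp(-4*t) + 2*exp(-5*t)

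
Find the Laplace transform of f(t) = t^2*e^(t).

2/(s - 1)^3

L{e^(t)} = 1/(s - 1).
Then apply L{t^2·g(t)} = (-1)^2 d^2/ds^2[H(s)] with H(s) = 1/(s - 1):
differentiating 2 times and applying the sign gives 2/(s - 1)^3.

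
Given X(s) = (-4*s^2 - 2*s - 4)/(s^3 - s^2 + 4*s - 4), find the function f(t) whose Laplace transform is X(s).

f(t) = -2*exp(t) - 2*sin(2*t) - 2*cos(2*t)

Factor the denominator: s^3 - s^2 + 4*s - 4 = (s - 1)*(s^2 + 4).
Partial fraction decomposition gives [-2/(s - 1)] + [-2*s/(s^2 + 4)] + [-4/(s^2 + 4)].
Invert each term: -2/(s - 1) ↔ -2e^(t); -2·s/(s^2 + 4) ↔ -2cos(2t); -2·2/(s^2 + 4) ↔ -2sin(2t).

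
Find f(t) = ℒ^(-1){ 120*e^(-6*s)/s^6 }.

f(t) = Heaviside(t - 6)*((t - 6)^5)

The factor e^(-6s) signals a time shift by c = 6 (second shifting theorem).
L{t^5} = 5!/s^6 = 120/s^6, so L^-1{120/s^6} = t^5.
Hence the inverse is u(t - 6) times that function evaluated at t - 6.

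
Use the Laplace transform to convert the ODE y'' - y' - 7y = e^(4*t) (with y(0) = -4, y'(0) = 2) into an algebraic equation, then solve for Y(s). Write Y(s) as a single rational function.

Take the Laplace transform of both sides.
Using L{y''} = s^2 Y - s·y(0) - y'(0) and L{y'} = sY - y(0), with y(0) = -4, y'(0) = 2, the left side becomes (s^2 - s - 7)Y - (-4*s + 6).
The right side is L{e^(4*t)} = 1/(s - 4).
So (s^2 - s - 7)Y = 1/(s - 4) + (-4*s + 6).
Solve for Y(s) and write it as one ratio of polynomials.

Y(s) = (-4*s^2 + 22*s - 23)/(s^3 - 5*s^2 - 3*s + 28)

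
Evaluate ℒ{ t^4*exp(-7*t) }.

24/(s + 7)^5

L{t^4} = 4!/s^5 = 24/s^5.
By the first shifting theorem, multiplying by e^(-7t) replaces s with s + 7.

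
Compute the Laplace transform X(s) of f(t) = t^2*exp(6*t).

X(s) = 2/(s - 6)^3

L{t^2} = 2!/s^3 = 2/s^3.
By the first shifting theorem, multiplying by e^(6t) replaces s with s - 6.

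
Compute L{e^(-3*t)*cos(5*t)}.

L{cos(5t)} = s/(s^2 + 25).
By the first shifting theorem, multiplying by e^(-3t) replaces s with s + 3.

(s + 3)/((s + 3)^2 + 25)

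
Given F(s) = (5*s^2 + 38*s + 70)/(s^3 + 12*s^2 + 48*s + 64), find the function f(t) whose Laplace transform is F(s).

f(t) = -t^2*exp(-4*t) - 2*t*exp(-4*t) + 5*exp(-4*t)

Factor the denominator: s^3 + 12*s^2 + 48*s + 64 = (s + 4)^3.
Partial fraction decomposition gives [5/(s + 4)] + [-2/(s + 4)^2] + [-2/(s + 4)^3].
Invert each term: 5/(s + 4) ↔ 5e^(-4t); -2/(s + 4)^2 ↔ -2t·e^(-4t); -2/(s + 4)^3 ↔ (-1)t^2·e^(-4t).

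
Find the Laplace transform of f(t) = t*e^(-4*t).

(s + 4)^(-2)

L{e^(-4t)} = 1/(s + 4).
Then apply L{t·g(t)} = -d/ds[G(s)] with G(s) = 1/(s + 4):
differentiating 1 time and applying the sign gives (s + 4)^(-2).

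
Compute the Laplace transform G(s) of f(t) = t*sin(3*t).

L{sin(3t)} = 3/(s^2 + 9).
Then apply L{t·g(t)} = -d/ds[H(s)] with H(s) = 3/(s^2 + 9):
differentiating 1 time and applying the sign gives 6*s/(s^2 + 9)^2.

G(s) = 6*s/(s^2 + 9)^2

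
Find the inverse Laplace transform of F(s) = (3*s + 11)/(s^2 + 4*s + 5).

5*exp(-2*t)*sin(t) + 3*exp(-2*t)*cos(t)

Complete the square in the denominator: s^2 + 4*s + 5 = (s + 2)^2 + 1^2.
Split the numerator to match: 3*s + 11 = 3·(s + 2) + 5·1.
Invert each term: 3·(s + 2)/((s + 2)^2 + 1) ↔ 3e^(-2t)cos(t); 5·1/((s + 2)^2 + 1) ↔ 5e^(-2t)sin(t).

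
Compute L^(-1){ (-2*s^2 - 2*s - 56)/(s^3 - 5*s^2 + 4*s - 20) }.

Factor the denominator: s^3 - 5*s^2 + 4*s - 20 = (s - 5)*(s^2 + 4).
Partial fraction decomposition gives [-4/(s - 5)] + [2*s/(s^2 + 4)] + [8/(s^2 + 4)].
Invert each term: -4/(s - 5) ↔ -4e^(5t); 2·s/(s^2 + 4) ↔ 2cos(2t); 4·2/(s^2 + 4) ↔ 4sin(2t).

-4*exp(5*t) + 4*sin(2*t) + 2*cos(2*t)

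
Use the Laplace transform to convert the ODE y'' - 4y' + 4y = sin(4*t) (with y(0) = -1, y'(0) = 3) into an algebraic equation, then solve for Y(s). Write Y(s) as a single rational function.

Y(s) = (-s^3 + 7*s^2 - 16*s + 116)/(s^4 - 4*s^3 + 20*s^2 - 64*s + 64)

Laplace-transform each side.
The derivative rules (L{y''} = s^2 Y - s·y(0) - y'(0) and L{y'} = sY - y(0), with y(0) = -1, y'(0) = 3) turn the left side into (s^2 - 4*s + 4)Y - (-s + 7).
The right side is L{sin(4*t)} = 4/(s^2 + 16).
So (s^2 - 4*s + 4)Y = 4/(s^2 + 16) + (-s + 7).
Isolate Y and clear denominators.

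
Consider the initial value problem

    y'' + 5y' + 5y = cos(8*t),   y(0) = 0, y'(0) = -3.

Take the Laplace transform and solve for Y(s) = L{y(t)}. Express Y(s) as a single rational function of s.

Laplace-transform each side.
Using L{y''} = s^2 Y - s·y(0) - y'(0) and L{y'} = sY - y(0), with y(0) = 0, y'(0) = -3, the left side becomes (s^2 + 5*s + 5)Y - (-3).
The right side is L{cos(8*t)} = s/(s^2 + 64).
So (s^2 + 5*s + 5)Y = s/(s^2 + 64) + (-3).
Solve for Y(s) and write it as one ratio of polynomials.

Y(s) = (-3*s^2 + s - 192)/(s^4 + 5*s^3 + 69*s^2 + 320*s + 320)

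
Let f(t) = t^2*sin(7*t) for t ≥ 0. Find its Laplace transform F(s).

L{sin(7t)} = 7/(s^2 + 49).
Then apply L{t^2·g(t)} = (-1)^2 d^2/ds^2[G(s)] with G(s) = 7/(s^2 + 49):
differentiating 2 times and applying the sign gives 14*(3*s^2 - 49)/(s^2 + 49)^3.

F(s) = 14*(3*s^2 - 49)/(s^2 + 49)^3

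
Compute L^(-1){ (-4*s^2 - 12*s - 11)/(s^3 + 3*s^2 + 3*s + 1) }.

Factor the denominator: s^3 + 3*s^2 + 3*s + 1 = (s + 1)^3.
Partial fraction decomposition gives [-4/(s + 1)] + [-4/(s + 1)^2] + [-3/(s + 1)^3].
Invert each term: -4/(s + 1) ↔ -4e^(-t); -4/(s + 1)^2 ↔ -4t·e^(-t); -3/(s + 1)^3 ↔ (-3/2)t^2·e^(-t).

-3*t^2*exp(-t)/2 - 4*t*exp(-t) - 4*exp(-t)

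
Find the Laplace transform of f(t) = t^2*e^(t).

L{e^(t)} = 1/(s - 1).
Then apply L{t^2·g(t)} = (-1)^2 d^2/ds^2[G(s)] with G(s) = 1/(s - 1):
differentiating 2 times and applying the sign gives 2/(s - 1)^3.

2/(s - 1)^3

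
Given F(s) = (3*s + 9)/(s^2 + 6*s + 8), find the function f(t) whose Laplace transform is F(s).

Rewrite the denominator: s^2 + 6*s + 8 = (s + 3)^2 - 1.
The form in (s + 3) signals a first-shifting-theorem factor e^(-3t).
Since L{cosh(t)} = s/(s^2 - 1), the inverse is e^(-3*t)*cosh(t), scaled by 3.

f(t) = 3*exp(-3*t)*cosh(t)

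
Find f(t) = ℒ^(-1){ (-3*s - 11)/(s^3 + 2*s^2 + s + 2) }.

f(t) = -5*sin(t) + cos(t) - exp(-2*t)

Factor the denominator: s^3 + 2*s^2 + s + 2 = (s + 2)*(s^2 + 1).
Partial fraction decomposition gives [-1/(s + 2)] + [s/(s^2 + 1)] + [-5/(s^2 + 1)].
Invert each term: -1/(s + 2) ↔ -e^(-2t); 1·s/(s^2 + 1) ↔ cos(t); -5·1/(s^2 + 1) ↔ -5sin(t).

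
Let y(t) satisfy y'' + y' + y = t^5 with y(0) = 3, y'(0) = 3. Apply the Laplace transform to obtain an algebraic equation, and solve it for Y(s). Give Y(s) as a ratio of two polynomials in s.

Y(s) = (3*s^7 + 6*s^6 + 120)/(s^8 + s^7 + s^6)

Laplace-transform each side.
Using L{y''} = s^2 Y - s·y(0) - y'(0) and L{y'} = sY - y(0), with y(0) = 3, y'(0) = 3, the left side becomes (s^2 + s + 1)Y - (3*s + 6).
The right side is L{t^5} = 120/s^6.
So (s^2 + s + 1)Y = 120/s^6 + (3*s + 6).
Divide through and combine into a single rational function.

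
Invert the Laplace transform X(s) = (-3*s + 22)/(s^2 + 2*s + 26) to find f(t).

Complete the square in the denominator: s^2 + 2*s + 26 = (s + 1)^2 + 5^2.
Split the numerator to match: -3*s + 22 = -3·(s + 1) + 5·5.
Invert each term: -3·(s + 1)/((s + 1)^2 + 25) ↔ -3e^(-t)cos(5t); 5·5/((s + 1)^2 + 25) ↔ 5e^(-t)sin(5t).

f(t) = 5*exp(-t)*sin(5*t) - 3*exp(-t)*cos(5*t)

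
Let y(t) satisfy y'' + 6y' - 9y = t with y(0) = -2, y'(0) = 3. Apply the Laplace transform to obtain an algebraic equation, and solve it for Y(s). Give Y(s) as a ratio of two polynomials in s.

Transform both sides with L{·}.
Using L{y''} = s^2 Y - s·y(0) - y'(0) and L{y'} = sY - y(0), with y(0) = -2, y'(0) = 3, the left side becomes (s^2 + 6*s - 9)Y - (-2*s - 9).
The right side is L{t} = s^(-2).
So (s^2 + 6*s - 9)Y = s^(-2) + (-2*s - 9).
Divide through and combine into a single rational function.

Y(s) = (-2*s^3 - 9*s^2 + 1)/(s^4 + 6*s^3 - 9*s^2)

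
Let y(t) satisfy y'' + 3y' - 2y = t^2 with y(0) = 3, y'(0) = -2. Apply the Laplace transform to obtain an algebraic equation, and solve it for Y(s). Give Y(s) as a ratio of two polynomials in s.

Y(s) = (3*s^4 + 7*s^3 + 2)/(s^5 + 3*s^4 - 2*s^3)

Apply the Laplace transform to the equation.
With L{y''} = s^2 Y - s·y(0) - y'(0) and L{y'} = sY - y(0), with y(0) = 3, y'(0) = -2: the LHS transforms to (s^2 + 3*s - 2)Y - (3*s + 7).
The right side is L{t^2} = 2/s^3.
So (s^2 + 3*s - 2)Y = 2/s^3 + (3*s + 7).
Isolate Y and clear denominators.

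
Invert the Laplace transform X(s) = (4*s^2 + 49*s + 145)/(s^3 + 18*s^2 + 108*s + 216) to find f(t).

Factor the denominator: s^3 + 18*s^2 + 108*s + 216 = (s + 6)^3.
Partial fraction decomposition gives [4/(s + 6)] + [(s + 6)^(-2)] + [-5/(s + 6)^3].
Invert each term: 4/(s + 6) ↔ 4e^(-6t); 1/(s + 6)^2 ↔ t·e^(-6t); -5/(s + 6)^3 ↔ (-5/2)t^2·e^(-6t).

f(t) = -5*t^2*exp(-6*t)/2 + t*exp(-6*t) + 4*exp(-6*t)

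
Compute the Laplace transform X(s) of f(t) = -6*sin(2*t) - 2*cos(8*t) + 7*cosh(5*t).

Apply the Laplace transform termwise.
(-6)·[L{sin(2t)} = 2/(s^2 + 4)]; (-2)·[L{cos(8t)} = s/(s^2 + 64)]; (7)·[L{cosh(5t)} = s/(s^2 - 25)].

X(s) = -2*s/(s^2 + 64) + 7*s/(s^2 - 25) - 12/(s^2 + 4)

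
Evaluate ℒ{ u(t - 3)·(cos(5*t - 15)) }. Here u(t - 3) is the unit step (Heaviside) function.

By the second shifting theorem, L{u(t - c)·g(t - c)} = e^(-cs)·H(s) with c = 3 and H(s) = L{g(t)}.
L{cos(5t)} = s/(s^2 + 25).

s*exp(-3*s)/(s^2 + 25)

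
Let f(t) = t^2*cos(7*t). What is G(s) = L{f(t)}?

G(s) = 2*s*(s^2 - 147)/(s^2 + 49)^3

L{cos(7t)} = s/(s^2 + 49).
Then apply L{t^2·g(t)} = (-1)^2 d^2/ds^2[H(s)] with H(s) = s/(s^2 + 49):
differentiating 2 times and applying the sign gives 2*s*(s^2 - 147)/(s^2 + 49)^3.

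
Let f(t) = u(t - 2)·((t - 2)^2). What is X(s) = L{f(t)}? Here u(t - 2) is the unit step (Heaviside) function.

X(s) = 2*exp(-2*s)/s^3

By the second shifting theorem, L{u(t - c)·g(t - c)} = e^(-cs)·G(s) with c = 2 and G(s) = L{g(t)}.
L{t^2} = 2!/s^3 = 2/s^3.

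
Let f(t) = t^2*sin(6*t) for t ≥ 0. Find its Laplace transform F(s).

L{sin(6t)} = 6/(s^2 + 36).
Then apply L{t^2·g(t)} = (-1)^2 d^2/ds^2[G(s)] with G(s) = 6/(s^2 + 36):
differentiating 2 times and applying the sign gives 36*(s^2 - 12)/(s^2 + 36)^3.

F(s) = 36*(s^2 - 12)/(s^2 + 36)^3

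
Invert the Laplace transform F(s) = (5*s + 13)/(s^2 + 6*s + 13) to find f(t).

Complete the square in the denominator: s^2 + 6*s + 13 = (s + 3)^2 + 2^2.
Split the numerator to match: 5*s + 13 = 5·(s + 3) - 1·2.
Invert each term: 5·(s + 3)/((s + 3)^2 + 4) ↔ 5e^(-3t)cos(2t); -1·2/((s + 3)^2 + 4) ↔ -e^(-3t)sin(2t).

f(t) = -exp(-3*t)*sin(2*t) + 5*exp(-3*t)*cos(2*t)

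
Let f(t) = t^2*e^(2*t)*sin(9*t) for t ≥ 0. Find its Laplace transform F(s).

F(s) = 54*(s^2 - 4*s - 23)/(s^2 - 4*s + 85)^3

L{sin(9t)} = 9/(s^2 + 81).
Multiplying by e^(2t) shifts s → s - 2, so L{e^(2*t)*sin(9*t)} = 9/((s - 2)^2 + 81).
Then apply L{t^2·g(t)} = (-1)^2 d^2/ds^2[G(s)] with G(s) = 9/((s - 2)^2 + 81):
differentiating 2 times and applying the sign gives 54*(s^2 - 4*s - 23)/(s^2 - 4*s + 85)^3.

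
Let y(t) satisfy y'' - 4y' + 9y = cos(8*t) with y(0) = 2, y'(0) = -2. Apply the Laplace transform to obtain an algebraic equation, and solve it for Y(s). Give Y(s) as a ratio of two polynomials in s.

Transform both sides with L{·}.
The derivative rules (L{y''} = s^2 Y - s·y(0) - y'(0) and L{y'} = sY - y(0), with y(0) = 2, y'(0) = -2) turn the left side into (s^2 - 4*s + 9)Y - (2*s - 10).
The right side is L{cos(8*t)} = s/(s^2 + 64).
So (s^2 - 4*s + 9)Y = s/(s^2 + 64) + (2*s - 10).
Divide through and combine into a single rational function.

Y(s) = (2*s^3 - 10*s^2 + 129*s - 640)/(s^4 - 4*s^3 + 73*s^2 - 256*s + 576)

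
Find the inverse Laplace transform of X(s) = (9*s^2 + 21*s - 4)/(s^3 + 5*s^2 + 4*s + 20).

Factor the denominator: s^3 + 5*s^2 + 4*s + 20 = (s + 5)*(s^2 + 4).
Partial fraction decomposition gives [4/(s + 5)] + [5*s/(s^2 + 4)] + [-4/(s^2 + 4)].
Invert each term: 4/(s + 5) ↔ 4e^(-5t); 5·s/(s^2 + 4) ↔ 5cos(2t); -2·2/(s^2 + 4) ↔ -2sin(2t).

-2*sin(2*t) + 5*cos(2*t) + 4*exp(-5*t)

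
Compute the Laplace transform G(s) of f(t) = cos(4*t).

L{cos(4t)} = s/(s^2 + 16).

G(s) = s/(s^2 + 16)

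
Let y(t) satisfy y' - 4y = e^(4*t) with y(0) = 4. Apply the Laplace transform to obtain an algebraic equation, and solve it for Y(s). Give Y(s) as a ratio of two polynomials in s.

Take the Laplace transform of both sides.
With L{y'} = sY - y(0) = sY - 4: the LHS transforms to (s - 4)Y - (4).
The right side is L{e^(4*t)} = 1/(s - 4).
So (s - 4)Y = 1/(s - 4) + (4).
Solve for Y(s) and write it as one ratio of polynomials.

Y(s) = (4*s - 15)/(s^2 - 8*s + 16)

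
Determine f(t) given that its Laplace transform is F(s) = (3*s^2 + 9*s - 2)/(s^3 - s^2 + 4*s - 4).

f(t) = 2*exp(t) + 5*sin(2*t) + cos(2*t)

Factor the denominator: s^3 - s^2 + 4*s - 4 = (s - 1)*(s^2 + 4).
Partial fraction decomposition gives [2/(s - 1)] + [s/(s^2 + 4)] + [10/(s^2 + 4)].
Invert each term: 2/(s - 1) ↔ 2e^(t); 1·s/(s^2 + 4) ↔ cos(2t); 5·2/(s^2 + 4) ↔ 5sin(2t).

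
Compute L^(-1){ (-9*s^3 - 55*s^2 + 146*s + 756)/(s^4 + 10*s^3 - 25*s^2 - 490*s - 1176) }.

-2*exp(7*t) + 2*exp(-4*t) - 6*exp(-6*t) - 3*exp(-7*t)

Factor the denominator: s^4 + 10*s^3 - 25*s^2 - 490*s - 1176 = (s - 7)*(s + 4)*(s + 6)*(s + 7).
Partial fraction decomposition gives [-2/(s - 7)] + [-3/(s + 7)] + [2/(s + 4)] + [-6/(s + 6)].
Invert each term: -2/(s - 7) ↔ -2e^(7t); -3/(s + 7) ↔ -3e^(-7t); 2/(s + 4) ↔ 2e^(-4t); -6/(s + 6) ↔ -6e^(-6t).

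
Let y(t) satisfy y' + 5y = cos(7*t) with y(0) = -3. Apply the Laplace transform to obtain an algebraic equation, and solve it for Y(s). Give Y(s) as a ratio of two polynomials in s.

Y(s) = (-3*s^2 + s - 147)/(s^3 + 5*s^2 + 49*s + 245)

Laplace-transform each side.
The derivative rules (L{y'} = sY - y(0) = sY - (-3)) turn the left side into (s + 5)Y - (-3).
The right side is L{cos(7*t)} = s/(s^2 + 49).
So (s + 5)Y = s/(s^2 + 49) + (-3).
Solve for Y(s) and write it as one ratio of polynomials.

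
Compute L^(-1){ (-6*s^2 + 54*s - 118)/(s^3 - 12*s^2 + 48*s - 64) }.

t^2*exp(4*t) + 6*t*exp(4*t) - 6*exp(4*t)

Factor the denominator: s^3 - 12*s^2 + 48*s - 64 = (s - 4)^3.
Partial fraction decomposition gives [-6/(s - 4)] + [6/(s - 4)^2] + [2/(s - 4)^3].
Invert each term: -6/(s - 4) ↔ -6e^(4t); 6/(s - 4)^2 ↔ 6t·e^(4t); 2/(s - 4)^3 ↔ (1)t^2·e^(4t).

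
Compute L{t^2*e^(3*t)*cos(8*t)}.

2*(s - 3)*(s^2 - 6*s - 183)/(s^2 - 6*s + 73)^3

L{cos(8t)} = s/(s^2 + 64).
Multiplying by e^(3t) shifts s → s - 3, so L{e^(3*t)*cos(8*t)} = (s - 3)/((s - 3)^2 + 64).
Then apply L{t^2·g(t)} = (-1)^2 d^2/ds^2[G(s)] with G(s) = (s - 3)/((s - 3)^2 + 64):
differentiating 2 times and applying the sign gives 2*(s - 3)*(s^2 - 6*s - 183)/(s^2 - 6*s + 73)^3.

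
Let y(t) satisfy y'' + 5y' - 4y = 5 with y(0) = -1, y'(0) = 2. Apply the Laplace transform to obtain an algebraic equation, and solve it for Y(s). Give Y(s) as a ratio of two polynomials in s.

Y(s) = (-s^2 - 3*s + 5)/(s^3 + 5*s^2 - 4*s)

Transform both sides with L{·}.
With L{y''} = s^2 Y - s·y(0) - y'(0) and L{y'} = sY - y(0), with y(0) = -1, y'(0) = 2: the LHS transforms to (s^2 + 5*s - 4)Y - (-s - 3).
The right side is L{5} = 5/s.
So (s^2 + 5*s - 4)Y = 5/s + (-s - 3).
Solve for Y(s) and write it as one ratio of polynomials.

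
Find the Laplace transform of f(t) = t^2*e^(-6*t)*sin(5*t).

L{sin(5t)} = 5/(s^2 + 25).
Multiplying by e^(-6t) shifts s → s + 6, so L{e^(-6*t)*sin(5*t)} = 5/((s + 6)^2 + 25).
Then apply L{t^2·g(t)} = (-1)^2 d^2/ds^2[G(s)] with G(s) = 5/((s + 6)^2 + 25):
differentiating 2 times and applying the sign gives 10*(3*s^2 + 36*s + 83)/(s^2 + 12*s + 61)^3.

10*(3*s^2 + 36*s + 83)/(s^2 + 12*s + 61)^3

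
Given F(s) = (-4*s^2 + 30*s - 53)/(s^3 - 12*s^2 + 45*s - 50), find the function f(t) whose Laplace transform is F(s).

f(t) = -t*exp(5*t) - 3*exp(5*t) - exp(2*t)

Factor the denominator: s^3 - 12*s^2 + 45*s - 50 = (s - 5)^2*(s - 2).
Partial fraction decomposition gives [-3/(s - 5)] + [-1/(s - 5)^2] + [-1/(s - 2)].
Invert each term: -3/(s - 5) ↔ -3e^(5t); -1/(s - 5)^2 ↔ -t·e^(5t); -1/(s - 2) ↔ -e^(2t).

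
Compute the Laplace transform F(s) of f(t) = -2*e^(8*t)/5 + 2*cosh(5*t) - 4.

F(s) = 2*s/(s^2 - 25) - 2/(5*(s - 8)) - 4/s

Apply the Laplace transform termwise.
(2)·[L{cosh(5t)} = s/(s^2 - 25)]; L{-4} = -4/s; (-2/5)·[L{e^(8t)} = 1/(s - 8)].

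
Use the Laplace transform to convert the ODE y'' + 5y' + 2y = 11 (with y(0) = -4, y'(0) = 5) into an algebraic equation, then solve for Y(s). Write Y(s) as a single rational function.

Y(s) = (-4*s^2 - 15*s + 11)/(s^3 + 5*s^2 + 2*s)

Apply the Laplace transform to the equation.
Using L{y''} = s^2 Y - s·y(0) - y'(0) and L{y'} = sY - y(0), with y(0) = -4, y'(0) = 5, the left side becomes (s^2 + 5*s + 2)Y - (-4*s - 15).
The right side is L{11} = 11/s.
So (s^2 + 5*s + 2)Y = 11/s + (-4*s - 15).
Isolate Y and clear denominators.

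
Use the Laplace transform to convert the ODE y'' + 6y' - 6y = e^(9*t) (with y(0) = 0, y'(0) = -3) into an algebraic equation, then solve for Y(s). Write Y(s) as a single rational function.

Y(s) = (-3*s + 28)/(s^3 - 3*s^2 - 60*s + 54)

Transform both sides with L{·}.
The derivative rules (L{y''} = s^2 Y - s·y(0) - y'(0) and L{y'} = sY - y(0), with y(0) = 0, y'(0) = -3) turn the left side into (s^2 + 6*s - 6)Y - (-3).
The right side is L{e^(9*t)} = 1/(s - 9).
So (s^2 + 6*s - 6)Y = 1/(s - 9) + (-3).
Isolate Y and clear denominators.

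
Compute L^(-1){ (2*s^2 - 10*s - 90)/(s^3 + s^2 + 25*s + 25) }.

Factor the denominator: s^3 + s^2 + 25*s + 25 = (s + 1)*(s^2 + 25).
Partial fraction decomposition gives [-3/(s + 1)] + [5*s/(s^2 + 25)] + [-15/(s^2 + 25)].
Invert each term: -3/(s + 1) ↔ -3e^(-t); 5·s/(s^2 + 25) ↔ 5cos(5t); -3·5/(s^2 + 25) ↔ -3sin(5t).

-3*sin(5*t) + 5*cos(5*t) - 3*exp(-t)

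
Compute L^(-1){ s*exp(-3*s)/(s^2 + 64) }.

Heaviside(t - 3)*(cos(8*t - 24))

The factor e^(-3s) signals a time shift by c = 3 (second shifting theorem).
L{cos(8t)} = s/(s^2 + 64), so L^-1{s/(s^2 + 64)} = cos(8*t).
Hence the inverse is u(t - 3) times that function evaluated at t - 3.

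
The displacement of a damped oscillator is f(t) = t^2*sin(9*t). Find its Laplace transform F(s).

L{sin(9t)} = 9/(s^2 + 81).
Then apply L{t^2·g(t)} = (-1)^2 d^2/ds^2[G(s)] with G(s) = 9/(s^2 + 81):
differentiating 2 times and applying the sign gives 54*(s^2 - 27)/(s^2 + 81)^3.

F(s) = 54*(s^2 - 27)/(s^2 + 81)^3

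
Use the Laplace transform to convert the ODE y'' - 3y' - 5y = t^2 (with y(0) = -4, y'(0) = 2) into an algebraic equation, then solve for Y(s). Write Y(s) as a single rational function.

Y(s) = (-4*s^4 + 14*s^3 + 2)/(s^5 - 3*s^4 - 5*s^3)

Apply the Laplace transform to the equation.
The derivative rules (L{y''} = s^2 Y - s·y(0) - y'(0) and L{y'} = sY - y(0), with y(0) = -4, y'(0) = 2) turn the left side into (s^2 - 3*s - 5)Y - (-4*s + 14).
The right side is L{t^2} = 2/s^3.
So (s^2 - 3*s - 5)Y = 2/s^3 + (-4*s + 14).
Divide through and combine into a single rational function.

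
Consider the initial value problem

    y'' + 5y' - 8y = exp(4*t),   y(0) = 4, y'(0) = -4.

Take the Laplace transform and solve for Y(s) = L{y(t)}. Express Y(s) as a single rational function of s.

Laplace-transform each side.
The derivative rules (L{y''} = s^2 Y - s·y(0) - y'(0) and L{y'} = sY - y(0), with y(0) = 4, y'(0) = -4) turn the left side into (s^2 + 5*s - 8)Y - (4*s + 16).
The right side is L{exp(4*t)} = 1/(s - 4).
So (s^2 + 5*s - 8)Y = 1/(s - 4) + (4*s + 16).
Solve for Y(s) and write it as one ratio of polynomials.

Y(s) = (4*s^2 - 63)/(s^3 + s^2 - 28*s + 32)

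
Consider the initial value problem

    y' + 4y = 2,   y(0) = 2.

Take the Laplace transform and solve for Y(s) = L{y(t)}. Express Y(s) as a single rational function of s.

Transform both sides with L{·}.
Using L{y'} = sY - y(0) = sY - 2, the left side becomes (s + 4)Y - (2).
The right side is L{2} = 2/s.
So (s + 4)Y = 2/s + (2).
Divide through and combine into a single rational function.

Y(s) = (2*s + 2)/(s^2 + 4*s)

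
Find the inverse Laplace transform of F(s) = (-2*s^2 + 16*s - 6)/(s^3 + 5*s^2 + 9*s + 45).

2*sin(3*t) + 2*cos(3*t) - 4*exp(-5*t)

Factor the denominator: s^3 + 5*s^2 + 9*s + 45 = (s + 5)*(s^2 + 9).
Partial fraction decomposition gives [-4/(s + 5)] + [2*s/(s^2 + 9)] + [6/(s^2 + 9)].
Invert each term: -4/(s + 5) ↔ -4e^(-5t); 2·s/(s^2 + 9) ↔ 2cos(3t); 2·3/(s^2 + 9) ↔ 2sin(3t).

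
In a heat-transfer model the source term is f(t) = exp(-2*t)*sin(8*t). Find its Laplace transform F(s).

F(s) = 8/((s + 2)^2 + 64)

L{sin(8t)} = 8/(s^2 + 64).
By the first shifting theorem, multiplying by e^(-2t) replaces s with s + 2.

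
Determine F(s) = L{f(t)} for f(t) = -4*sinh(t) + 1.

F(s) = -4/(s^2 - 1) + 1/s

The transform is linear, so treat each term independently.
L{1} = 1/s; (-4)·[L{sinh(t)} = 1/(s^2 - 1)].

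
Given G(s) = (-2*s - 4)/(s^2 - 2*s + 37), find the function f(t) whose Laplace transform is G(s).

f(t) = -exp(t)*sin(6*t) - 2*exp(t)*cos(6*t)

Complete the square in the denominator: s^2 - 2*s + 37 = (s - 1)^2 + 6^2.
Split the numerator to match: -2*s - 4 = -2·(s - 1) - 1·6.
Invert each term: -2·(s - 1)/((s - 1)^2 + 36) ↔ -2e^(t)cos(6t); -1·6/((s - 1)^2 + 36) ↔ -e^(t)sin(6t).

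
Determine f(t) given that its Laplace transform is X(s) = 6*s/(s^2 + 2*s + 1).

Factor the denominator: s^2 + 2*s + 1 = (s + 1)^2.
Partial fraction decomposition gives [6/(s + 1)] + [-6/(s + 1)^2].
Invert each term: 6/(s + 1) ↔ 6e^(-t); -6/(s + 1)^2 ↔ -6t·e^(-t).

f(t) = -6*t*exp(-t) + 6*exp(-t)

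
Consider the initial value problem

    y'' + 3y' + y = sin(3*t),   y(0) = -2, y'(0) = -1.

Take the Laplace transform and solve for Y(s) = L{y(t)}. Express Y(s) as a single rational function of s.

Y(s) = (-2*s^3 - 7*s^2 - 18*s - 60)/(s^4 + 3*s^3 + 10*s^2 + 27*s + 9)

Apply the Laplace transform to the equation.
The derivative rules (L{y''} = s^2 Y - s·y(0) - y'(0) and L{y'} = sY - y(0), with y(0) = -2, y'(0) = -1) turn the left side into (s^2 + 3*s + 1)Y - (-2*s - 7).
The right side is L{sin(3*t)} = 3/(s^2 + 9).
So (s^2 + 3*s + 1)Y = 3/(s^2 + 9) + (-2*s - 7).
Isolate Y and clear denominators.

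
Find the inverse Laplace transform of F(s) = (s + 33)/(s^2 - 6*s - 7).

Factor the denominator: s^2 - 6*s - 7 = (s - 7)*(s + 1).
Partial fraction decomposition gives [5/(s - 7)] + [-4/(s + 1)].
Invert each term: 5/(s - 7) ↔ 5e^(7t); -4/(s + 1) ↔ -4e^(-t).

5*exp(7*t) - 4*exp(-t)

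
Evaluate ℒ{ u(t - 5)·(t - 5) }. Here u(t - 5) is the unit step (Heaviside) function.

By the second shifting theorem, L{u(t - c)·g(t - c)} = e^(-cs)·H(s) with c = 5 and H(s) = L{g(t)}.
L{t} = 1!/s^2 = 1/s^2.

exp(-5*s)/s^2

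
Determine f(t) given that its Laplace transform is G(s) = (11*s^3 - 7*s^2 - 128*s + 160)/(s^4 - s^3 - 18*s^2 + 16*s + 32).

Factor the denominator: s^4 - s^3 - 18*s^2 + 16*s + 32 = (s - 4)*(s - 2)*(s + 1)*(s + 4).
Partial fraction decomposition gives [6/(s + 1)] + [1/(s - 2)] + [1/(s + 4)] + [3/(s - 4)].
Invert each term: 6/(s + 1) ↔ 6e^(-t); 1/(s - 2) ↔ e^(2t); 1/(s + 4) ↔ e^(-4t); 3/(s - 4) ↔ 3e^(4t).

f(t) = 3*exp(4*t) + exp(2*t) + 6*exp(-t) + exp(-4*t)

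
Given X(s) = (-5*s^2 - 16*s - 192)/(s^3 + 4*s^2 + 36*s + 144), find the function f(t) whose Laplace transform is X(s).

Factor the denominator: s^3 + 4*s^2 + 36*s + 144 = (s + 4)*(s^2 + 36).
Partial fraction decomposition gives [-4/(s + 4)] + [-s/(s^2 + 36)] + [-12/(s^2 + 36)].
Invert each term: -4/(s + 4) ↔ -4e^(-4t); -1·s/(s^2 + 36) ↔ -cos(6t); -2·6/(s^2 + 36) ↔ -2sin(6t).

f(t) = -2*sin(6*t) - cos(6*t) - 4*exp(-4*t)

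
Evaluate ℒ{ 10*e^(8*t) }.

10/(s - 8)

L{10} = 10/s.
By the first shifting theorem, multiplying by e^(8t) replaces s with s - 8.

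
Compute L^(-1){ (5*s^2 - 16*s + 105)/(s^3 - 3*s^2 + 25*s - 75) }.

Factor the denominator: s^3 - 3*s^2 + 25*s - 75 = (s - 3)*(s^2 + 25).
Partial fraction decomposition gives [3/(s - 3)] + [2*s/(s^2 + 25)] + [-10/(s^2 + 25)].
Invert each term: 3/(s - 3) ↔ 3e^(3t); 2·s/(s^2 + 25) ↔ 2cos(5t); -2·5/(s^2 + 25) ↔ -2sin(5t).

3*exp(3*t) - 2*sin(5*t) + 2*cos(5*t)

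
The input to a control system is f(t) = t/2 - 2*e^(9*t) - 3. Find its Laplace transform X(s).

The transform is linear, so treat each term independently.
L{-3} = -3/s; (1/2)·[L{t} = 1!/s^2 = 1/s^2]; (-2)·[L{e^(9t)} = 1/(s - 9)].

X(s) = -2/(s - 9) - 3/s + 1/(2*s^2)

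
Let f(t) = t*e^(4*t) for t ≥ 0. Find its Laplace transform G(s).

L{e^(4t)} = 1/(s - 4).
Then apply L{t·g(t)} = -d/ds[H(s)] with H(s) = 1/(s - 4):
differentiating 1 time and applying the sign gives (s - 4)^(-2).

G(s) = (s - 4)^(-2)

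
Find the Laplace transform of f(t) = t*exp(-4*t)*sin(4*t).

L{sin(4t)} = 4/(s^2 + 16).
Multiplying by e^(-4t) shifts s → s + 4, so L{exp(-4*t)*sin(4*t)} = 4/((s + 4)^2 + 16).
Then apply L{t·g(t)} = -d/ds[G(s)] with G(s) = 4/((s + 4)^2 + 16):
differentiating 1 time and applying the sign gives 8*(s + 4)/(s^2 + 8*s + 32)^2.

8*(s + 4)/(s^2 + 8*s + 32)^2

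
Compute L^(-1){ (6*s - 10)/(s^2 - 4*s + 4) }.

Factor the denominator: s^2 - 4*s + 4 = (s - 2)^2.
Partial fraction decomposition gives [6/(s - 2)] + [2/(s - 2)^2].
Invert each term: 6/(s - 2) ↔ 6e^(2t); 2/(s - 2)^2 ↔ 2t·e^(2t).

2*t*exp(2*t) + 6*exp(2*t)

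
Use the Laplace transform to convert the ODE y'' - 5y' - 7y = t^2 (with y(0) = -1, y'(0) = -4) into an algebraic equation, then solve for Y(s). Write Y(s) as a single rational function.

Apply the Laplace transform to the equation.
With L{y''} = s^2 Y - s·y(0) - y'(0) and L{y'} = sY - y(0), with y(0) = -1, y'(0) = -4: the LHS transforms to (s^2 - 5*s - 7)Y - (-s + 1).
The right side is L{t^2} = 2/s^3.
So (s^2 - 5*s - 7)Y = 2/s^3 + (-s + 1).
Isolate Y and clear denominators.

Y(s) = (-s^4 + s^3 + 2)/(s^5 - 5*s^4 - 7*s^3)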